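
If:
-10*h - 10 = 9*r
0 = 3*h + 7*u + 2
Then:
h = -7*u/3 - 2/3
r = 70*u/27 - 10/27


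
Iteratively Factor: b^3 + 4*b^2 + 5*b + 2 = (b + 1)*(b^2 + 3*b + 2) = (b + 1)*(b + 2)*(b + 1)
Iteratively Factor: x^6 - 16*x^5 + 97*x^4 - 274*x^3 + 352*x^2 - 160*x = (x - 1)*(x^5 - 15*x^4 + 82*x^3 - 192*x^2 + 160*x) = (x - 2)*(x - 1)*(x^4 - 13*x^3 + 56*x^2 - 80*x) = x*(x - 2)*(x - 1)*(x^3 - 13*x^2 + 56*x - 80) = x*(x - 4)*(x - 2)*(x - 1)*(x^2 - 9*x + 20) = x*(x - 5)*(x - 4)*(x - 2)*(x - 1)*(x - 4)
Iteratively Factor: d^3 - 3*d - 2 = (d + 1)*(d^2 - d - 2) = (d - 2)*(d + 1)*(d + 1)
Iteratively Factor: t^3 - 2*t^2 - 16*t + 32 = (t - 4)*(t^2 + 2*t - 8) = (t - 4)*(t - 2)*(t + 4)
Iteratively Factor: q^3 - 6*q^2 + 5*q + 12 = (q - 3)*(q^2 - 3*q - 4) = (q - 4)*(q - 3)*(q + 1)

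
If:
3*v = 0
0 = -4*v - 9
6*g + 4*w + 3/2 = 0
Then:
No Solution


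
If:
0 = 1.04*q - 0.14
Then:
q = 0.13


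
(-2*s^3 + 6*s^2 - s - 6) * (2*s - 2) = -4*s^4 + 16*s^3 - 14*s^2 - 10*s + 12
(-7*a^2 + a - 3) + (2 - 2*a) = -7*a^2 - a - 1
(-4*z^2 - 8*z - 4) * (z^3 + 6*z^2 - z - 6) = -4*z^5 - 32*z^4 - 48*z^3 + 8*z^2 + 52*z + 24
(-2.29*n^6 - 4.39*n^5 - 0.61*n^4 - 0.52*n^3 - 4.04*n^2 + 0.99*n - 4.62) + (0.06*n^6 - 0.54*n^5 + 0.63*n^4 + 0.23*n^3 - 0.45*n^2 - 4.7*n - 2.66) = -2.23*n^6 - 4.93*n^5 + 0.02*n^4 - 0.29*n^3 - 4.49*n^2 - 3.71*n - 7.28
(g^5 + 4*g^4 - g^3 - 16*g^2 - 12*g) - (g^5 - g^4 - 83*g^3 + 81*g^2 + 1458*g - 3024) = 5*g^4 + 82*g^3 - 97*g^2 - 1470*g + 3024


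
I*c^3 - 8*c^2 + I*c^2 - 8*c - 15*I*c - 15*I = (c + 3*I)*(c + 5*I)*(I*c + I)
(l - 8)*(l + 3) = l^2 - 5*l - 24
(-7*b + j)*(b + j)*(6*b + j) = -42*b^3 - 43*b^2*j + j^3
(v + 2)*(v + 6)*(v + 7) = v^3 + 15*v^2 + 68*v + 84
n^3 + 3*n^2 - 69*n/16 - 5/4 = (n - 5/4)*(n + 1/4)*(n + 4)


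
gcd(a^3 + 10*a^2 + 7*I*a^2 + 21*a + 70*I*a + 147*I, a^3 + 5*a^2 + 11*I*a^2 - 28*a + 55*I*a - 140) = a + 7*I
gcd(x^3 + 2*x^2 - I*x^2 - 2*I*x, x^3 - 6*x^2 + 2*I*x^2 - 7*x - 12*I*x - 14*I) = 1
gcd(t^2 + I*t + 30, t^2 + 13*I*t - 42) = t + 6*I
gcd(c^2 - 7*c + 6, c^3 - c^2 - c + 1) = c - 1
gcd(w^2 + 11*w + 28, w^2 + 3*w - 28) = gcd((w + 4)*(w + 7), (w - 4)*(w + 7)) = w + 7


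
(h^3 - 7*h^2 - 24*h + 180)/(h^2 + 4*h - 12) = (h^3 - 7*h^2 - 24*h + 180)/(h^2 + 4*h - 12)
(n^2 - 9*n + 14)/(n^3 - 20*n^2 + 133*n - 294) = (n - 2)/(n^2 - 13*n + 42)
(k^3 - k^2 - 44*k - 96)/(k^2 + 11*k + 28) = (k^2 - 5*k - 24)/(k + 7)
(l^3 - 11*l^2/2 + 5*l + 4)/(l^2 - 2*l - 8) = (l^2 - 3*l/2 - 1)/(l + 2)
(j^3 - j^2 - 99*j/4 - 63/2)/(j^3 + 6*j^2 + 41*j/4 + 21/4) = (j - 6)/(j + 1)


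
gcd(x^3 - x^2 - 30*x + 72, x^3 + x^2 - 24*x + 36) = x^2 + 3*x - 18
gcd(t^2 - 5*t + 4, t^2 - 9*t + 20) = t - 4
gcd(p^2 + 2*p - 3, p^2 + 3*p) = p + 3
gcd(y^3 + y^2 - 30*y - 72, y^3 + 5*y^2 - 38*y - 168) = y^2 - 2*y - 24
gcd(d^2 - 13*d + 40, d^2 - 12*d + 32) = d - 8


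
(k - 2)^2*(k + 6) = k^3 + 2*k^2 - 20*k + 24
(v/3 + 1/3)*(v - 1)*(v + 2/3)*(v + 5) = v^4/3 + 17*v^3/9 + 7*v^2/9 - 17*v/9 - 10/9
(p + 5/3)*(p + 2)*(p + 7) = p^3 + 32*p^2/3 + 29*p + 70/3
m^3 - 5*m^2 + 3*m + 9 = (m - 3)^2*(m + 1)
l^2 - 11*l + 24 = (l - 8)*(l - 3)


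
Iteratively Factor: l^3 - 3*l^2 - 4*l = (l - 4)*(l^2 + l) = (l - 4)*(l + 1)*(l)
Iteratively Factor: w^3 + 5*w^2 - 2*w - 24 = (w + 4)*(w^2 + w - 6) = (w + 3)*(w + 4)*(w - 2)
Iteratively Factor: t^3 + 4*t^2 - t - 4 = (t + 4)*(t^2 - 1) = (t - 1)*(t + 4)*(t + 1)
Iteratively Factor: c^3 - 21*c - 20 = (c - 5)*(c^2 + 5*c + 4) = (c - 5)*(c + 4)*(c + 1)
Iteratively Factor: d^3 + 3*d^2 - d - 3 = (d - 1)*(d^2 + 4*d + 3) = (d - 1)*(d + 1)*(d + 3)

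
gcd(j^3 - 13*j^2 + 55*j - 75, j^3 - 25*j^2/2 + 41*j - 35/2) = j - 5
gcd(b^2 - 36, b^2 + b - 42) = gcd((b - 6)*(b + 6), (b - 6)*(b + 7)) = b - 6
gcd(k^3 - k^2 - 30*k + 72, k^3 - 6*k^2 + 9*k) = k - 3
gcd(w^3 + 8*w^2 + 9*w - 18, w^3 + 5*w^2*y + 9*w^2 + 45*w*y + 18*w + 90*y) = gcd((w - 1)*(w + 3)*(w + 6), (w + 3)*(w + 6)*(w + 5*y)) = w^2 + 9*w + 18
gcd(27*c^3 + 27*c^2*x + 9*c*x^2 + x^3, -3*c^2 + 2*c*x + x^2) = 3*c + x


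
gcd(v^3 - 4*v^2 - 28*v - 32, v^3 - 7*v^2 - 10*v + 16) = v^2 - 6*v - 16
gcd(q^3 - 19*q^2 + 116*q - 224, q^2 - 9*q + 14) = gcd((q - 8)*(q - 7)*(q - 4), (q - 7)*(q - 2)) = q - 7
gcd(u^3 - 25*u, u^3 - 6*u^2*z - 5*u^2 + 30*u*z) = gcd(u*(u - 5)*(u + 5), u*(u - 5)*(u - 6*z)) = u^2 - 5*u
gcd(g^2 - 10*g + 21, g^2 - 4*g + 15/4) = 1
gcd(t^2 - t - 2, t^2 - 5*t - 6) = t + 1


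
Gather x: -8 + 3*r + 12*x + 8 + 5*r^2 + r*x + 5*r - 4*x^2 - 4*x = 5*r^2 + 8*r - 4*x^2 + x*(r + 8)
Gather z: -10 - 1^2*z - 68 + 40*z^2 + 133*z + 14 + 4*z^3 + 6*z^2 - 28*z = 4*z^3 + 46*z^2 + 104*z - 64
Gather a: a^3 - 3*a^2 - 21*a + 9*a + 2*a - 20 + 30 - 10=a^3 - 3*a^2 - 10*a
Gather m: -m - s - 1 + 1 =-m - s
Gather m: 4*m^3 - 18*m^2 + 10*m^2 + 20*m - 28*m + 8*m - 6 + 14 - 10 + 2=4*m^3 - 8*m^2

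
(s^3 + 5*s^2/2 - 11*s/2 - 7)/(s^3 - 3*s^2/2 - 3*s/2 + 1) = (2*s + 7)/(2*s - 1)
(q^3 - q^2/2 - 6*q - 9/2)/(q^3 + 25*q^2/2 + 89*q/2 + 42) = (q^2 - 2*q - 3)/(q^2 + 11*q + 28)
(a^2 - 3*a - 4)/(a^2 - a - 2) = (a - 4)/(a - 2)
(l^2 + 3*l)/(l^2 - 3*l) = (l + 3)/(l - 3)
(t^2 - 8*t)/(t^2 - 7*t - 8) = t/(t + 1)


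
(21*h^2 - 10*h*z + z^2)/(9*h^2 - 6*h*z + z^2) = (-7*h + z)/(-3*h + z)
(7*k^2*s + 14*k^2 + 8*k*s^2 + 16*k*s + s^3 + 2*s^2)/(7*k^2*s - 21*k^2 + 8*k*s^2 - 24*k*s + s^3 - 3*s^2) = (s + 2)/(s - 3)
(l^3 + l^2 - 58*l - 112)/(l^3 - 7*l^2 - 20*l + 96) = (l^2 + 9*l + 14)/(l^2 + l - 12)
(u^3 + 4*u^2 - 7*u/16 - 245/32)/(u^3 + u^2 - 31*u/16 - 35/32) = (2*u + 7)/(2*u + 1)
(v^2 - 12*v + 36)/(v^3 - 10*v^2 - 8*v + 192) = (v - 6)/(v^2 - 4*v - 32)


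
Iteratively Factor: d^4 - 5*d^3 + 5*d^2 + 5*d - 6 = (d - 2)*(d^3 - 3*d^2 - d + 3) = (d - 2)*(d - 1)*(d^2 - 2*d - 3) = (d - 3)*(d - 2)*(d - 1)*(d + 1)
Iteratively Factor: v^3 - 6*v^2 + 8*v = (v - 4)*(v^2 - 2*v) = v*(v - 4)*(v - 2)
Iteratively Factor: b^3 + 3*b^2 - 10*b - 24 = (b + 2)*(b^2 + b - 12) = (b + 2)*(b + 4)*(b - 3)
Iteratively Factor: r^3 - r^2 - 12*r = (r - 4)*(r^2 + 3*r) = r*(r - 4)*(r + 3)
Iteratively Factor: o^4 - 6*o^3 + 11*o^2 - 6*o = (o - 1)*(o^3 - 5*o^2 + 6*o) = o*(o - 1)*(o^2 - 5*o + 6) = o*(o - 2)*(o - 1)*(o - 3)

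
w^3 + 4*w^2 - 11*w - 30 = (w - 3)*(w + 2)*(w + 5)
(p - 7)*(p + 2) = p^2 - 5*p - 14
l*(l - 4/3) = l^2 - 4*l/3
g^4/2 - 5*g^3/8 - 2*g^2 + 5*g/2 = g*(g/2 + 1)*(g - 2)*(g - 5/4)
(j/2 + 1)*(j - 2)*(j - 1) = j^3/2 - j^2/2 - 2*j + 2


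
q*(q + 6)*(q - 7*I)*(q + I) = q^4 + 6*q^3 - 6*I*q^3 + 7*q^2 - 36*I*q^2 + 42*q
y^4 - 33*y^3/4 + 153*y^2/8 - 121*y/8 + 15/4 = (y - 5)*(y - 2)*(y - 3/4)*(y - 1/2)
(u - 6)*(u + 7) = u^2 + u - 42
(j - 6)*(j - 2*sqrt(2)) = j^2 - 6*j - 2*sqrt(2)*j + 12*sqrt(2)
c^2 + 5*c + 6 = (c + 2)*(c + 3)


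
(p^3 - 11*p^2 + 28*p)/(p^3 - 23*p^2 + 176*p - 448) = p*(p - 4)/(p^2 - 16*p + 64)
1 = 1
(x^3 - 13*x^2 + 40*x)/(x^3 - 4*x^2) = (x^2 - 13*x + 40)/(x*(x - 4))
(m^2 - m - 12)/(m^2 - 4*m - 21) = (m - 4)/(m - 7)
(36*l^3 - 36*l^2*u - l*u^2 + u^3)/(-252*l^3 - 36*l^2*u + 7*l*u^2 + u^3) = (-l + u)/(7*l + u)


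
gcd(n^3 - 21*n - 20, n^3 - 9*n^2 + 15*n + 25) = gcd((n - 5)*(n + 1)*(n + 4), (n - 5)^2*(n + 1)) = n^2 - 4*n - 5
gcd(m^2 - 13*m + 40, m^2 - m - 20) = m - 5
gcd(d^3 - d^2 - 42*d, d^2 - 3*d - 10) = 1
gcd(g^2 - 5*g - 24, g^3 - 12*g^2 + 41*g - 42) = 1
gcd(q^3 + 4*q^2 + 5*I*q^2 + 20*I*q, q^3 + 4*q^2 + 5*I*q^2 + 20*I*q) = q^3 + q^2*(4 + 5*I) + 20*I*q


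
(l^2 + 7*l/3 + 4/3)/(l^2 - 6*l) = (3*l^2 + 7*l + 4)/(3*l*(l - 6))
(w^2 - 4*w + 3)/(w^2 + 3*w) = (w^2 - 4*w + 3)/(w*(w + 3))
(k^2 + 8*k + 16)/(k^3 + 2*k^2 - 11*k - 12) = (k + 4)/(k^2 - 2*k - 3)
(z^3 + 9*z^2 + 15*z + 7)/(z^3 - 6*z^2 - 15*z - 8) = (z + 7)/(z - 8)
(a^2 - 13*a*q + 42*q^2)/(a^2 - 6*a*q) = (a - 7*q)/a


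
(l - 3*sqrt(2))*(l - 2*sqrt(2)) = l^2 - 5*sqrt(2)*l + 12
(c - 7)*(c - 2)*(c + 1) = c^3 - 8*c^2 + 5*c + 14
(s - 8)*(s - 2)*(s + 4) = s^3 - 6*s^2 - 24*s + 64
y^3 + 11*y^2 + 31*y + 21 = (y + 1)*(y + 3)*(y + 7)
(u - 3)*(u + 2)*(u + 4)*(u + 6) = u^4 + 9*u^3 + 8*u^2 - 84*u - 144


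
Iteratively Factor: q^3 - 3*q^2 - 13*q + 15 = (q + 3)*(q^2 - 6*q + 5) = (q - 1)*(q + 3)*(q - 5)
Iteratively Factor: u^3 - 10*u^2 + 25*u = (u)*(u^2 - 10*u + 25) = u*(u - 5)*(u - 5)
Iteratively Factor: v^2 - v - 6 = (v - 3)*(v + 2)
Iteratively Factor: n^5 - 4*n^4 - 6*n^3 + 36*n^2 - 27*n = (n)*(n^4 - 4*n^3 - 6*n^2 + 36*n - 27) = n*(n - 1)*(n^3 - 3*n^2 - 9*n + 27) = n*(n - 3)*(n - 1)*(n^2 - 9) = n*(n - 3)*(n - 1)*(n + 3)*(n - 3)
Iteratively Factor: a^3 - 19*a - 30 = (a + 3)*(a^2 - 3*a - 10) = (a + 2)*(a + 3)*(a - 5)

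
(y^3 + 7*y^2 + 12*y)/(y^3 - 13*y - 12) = y*(y + 4)/(y^2 - 3*y - 4)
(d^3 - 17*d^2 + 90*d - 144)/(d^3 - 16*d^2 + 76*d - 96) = (d - 3)/(d - 2)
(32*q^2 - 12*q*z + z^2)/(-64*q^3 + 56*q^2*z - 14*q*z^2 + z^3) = 1/(-2*q + z)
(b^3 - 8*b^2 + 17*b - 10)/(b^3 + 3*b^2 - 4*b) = (b^2 - 7*b + 10)/(b*(b + 4))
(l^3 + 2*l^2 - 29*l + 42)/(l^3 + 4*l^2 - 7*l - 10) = (l^2 + 4*l - 21)/(l^2 + 6*l + 5)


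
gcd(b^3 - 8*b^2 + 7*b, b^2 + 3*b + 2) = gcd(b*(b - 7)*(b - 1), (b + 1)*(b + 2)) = 1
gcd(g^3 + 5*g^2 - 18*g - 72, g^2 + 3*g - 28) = g - 4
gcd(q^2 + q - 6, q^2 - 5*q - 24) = q + 3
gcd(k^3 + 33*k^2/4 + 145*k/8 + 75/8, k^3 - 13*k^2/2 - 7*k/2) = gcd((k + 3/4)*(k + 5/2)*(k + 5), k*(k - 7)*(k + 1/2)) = 1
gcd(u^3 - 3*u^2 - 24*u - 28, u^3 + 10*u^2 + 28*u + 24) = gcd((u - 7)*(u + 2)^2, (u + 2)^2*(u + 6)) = u^2 + 4*u + 4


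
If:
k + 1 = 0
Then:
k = -1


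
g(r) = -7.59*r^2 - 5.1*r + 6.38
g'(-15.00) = 222.60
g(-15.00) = -1624.87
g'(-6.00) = 85.98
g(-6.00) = -236.26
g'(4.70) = -76.45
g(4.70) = -185.25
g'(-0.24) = -1.46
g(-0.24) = 7.17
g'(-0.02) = -4.80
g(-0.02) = 6.48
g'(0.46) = -12.08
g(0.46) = 2.43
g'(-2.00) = 25.26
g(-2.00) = -13.78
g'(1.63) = -29.84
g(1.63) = -22.10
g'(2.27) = -39.56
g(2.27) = -44.31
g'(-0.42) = 1.28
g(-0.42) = 7.18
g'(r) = -15.18*r - 5.1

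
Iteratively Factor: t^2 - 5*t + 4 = (t - 4)*(t - 1)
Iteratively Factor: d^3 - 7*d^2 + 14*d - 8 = (d - 4)*(d^2 - 3*d + 2) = (d - 4)*(d - 2)*(d - 1)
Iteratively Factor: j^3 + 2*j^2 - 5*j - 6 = (j + 1)*(j^2 + j - 6) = (j + 1)*(j + 3)*(j - 2)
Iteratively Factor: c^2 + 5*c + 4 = (c + 1)*(c + 4)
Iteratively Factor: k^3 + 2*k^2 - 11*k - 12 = (k + 1)*(k^2 + k - 12) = (k - 3)*(k + 1)*(k + 4)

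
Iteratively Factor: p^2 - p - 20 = (p + 4)*(p - 5)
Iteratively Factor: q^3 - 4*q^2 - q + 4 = (q + 1)*(q^2 - 5*q + 4) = (q - 1)*(q + 1)*(q - 4)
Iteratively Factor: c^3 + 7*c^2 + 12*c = (c)*(c^2 + 7*c + 12) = c*(c + 4)*(c + 3)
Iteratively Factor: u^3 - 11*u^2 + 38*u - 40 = (u - 4)*(u^2 - 7*u + 10) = (u - 5)*(u - 4)*(u - 2)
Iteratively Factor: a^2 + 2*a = (a + 2)*(a)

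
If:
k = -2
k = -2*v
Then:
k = -2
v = 1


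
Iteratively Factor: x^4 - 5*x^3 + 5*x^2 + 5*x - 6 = (x - 2)*(x^3 - 3*x^2 - x + 3) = (x - 2)*(x - 1)*(x^2 - 2*x - 3) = (x - 2)*(x - 1)*(x + 1)*(x - 3)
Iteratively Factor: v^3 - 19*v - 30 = (v - 5)*(v^2 + 5*v + 6) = (v - 5)*(v + 2)*(v + 3)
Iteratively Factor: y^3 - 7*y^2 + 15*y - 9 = (y - 3)*(y^2 - 4*y + 3) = (y - 3)^2*(y - 1)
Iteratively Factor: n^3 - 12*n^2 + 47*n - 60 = (n - 5)*(n^2 - 7*n + 12) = (n - 5)*(n - 3)*(n - 4)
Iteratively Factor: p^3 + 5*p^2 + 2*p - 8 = (p + 2)*(p^2 + 3*p - 4) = (p + 2)*(p + 4)*(p - 1)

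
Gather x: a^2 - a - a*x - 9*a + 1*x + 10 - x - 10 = a^2 - a*x - 10*a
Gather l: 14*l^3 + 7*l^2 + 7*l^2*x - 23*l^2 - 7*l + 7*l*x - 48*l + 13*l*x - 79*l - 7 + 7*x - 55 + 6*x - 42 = 14*l^3 + l^2*(7*x - 16) + l*(20*x - 134) + 13*x - 104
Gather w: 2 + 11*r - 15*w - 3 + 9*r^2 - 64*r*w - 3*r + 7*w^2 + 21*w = 9*r^2 + 8*r + 7*w^2 + w*(6 - 64*r) - 1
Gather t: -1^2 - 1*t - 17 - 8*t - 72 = -9*t - 90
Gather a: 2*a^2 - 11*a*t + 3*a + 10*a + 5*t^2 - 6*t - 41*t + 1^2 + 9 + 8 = 2*a^2 + a*(13 - 11*t) + 5*t^2 - 47*t + 18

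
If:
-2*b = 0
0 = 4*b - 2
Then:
No Solution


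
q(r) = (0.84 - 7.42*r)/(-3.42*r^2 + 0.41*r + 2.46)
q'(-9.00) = -0.03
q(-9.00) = -0.24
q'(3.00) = -0.31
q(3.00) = 0.79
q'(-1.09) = -13.09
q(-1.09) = -4.35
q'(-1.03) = -20.33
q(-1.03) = -5.33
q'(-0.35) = -6.59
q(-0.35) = 1.81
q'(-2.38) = -0.55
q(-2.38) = -1.03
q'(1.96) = -1.07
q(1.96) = 1.39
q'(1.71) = -1.77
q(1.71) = 1.73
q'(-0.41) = -8.55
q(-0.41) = 2.26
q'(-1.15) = -9.15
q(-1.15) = -3.70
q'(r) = (0.84 - 7.42*r)*(6.84*r - 0.41)/(-3.42*r^2 + 0.41*r + 2.46)^2 - 7.42/(-3.42*r^2 + 0.41*r + 2.46)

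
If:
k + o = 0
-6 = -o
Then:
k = -6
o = 6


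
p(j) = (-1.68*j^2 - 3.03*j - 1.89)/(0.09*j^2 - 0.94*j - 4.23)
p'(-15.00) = 0.23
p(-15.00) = -11.10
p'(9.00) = 10.01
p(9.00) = 30.60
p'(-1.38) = -0.72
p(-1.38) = 0.33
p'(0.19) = 0.71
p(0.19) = 0.57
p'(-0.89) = -0.04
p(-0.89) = 0.16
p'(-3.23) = -256.31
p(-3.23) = 37.79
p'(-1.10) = -0.29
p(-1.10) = 0.19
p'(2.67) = 1.70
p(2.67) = 3.60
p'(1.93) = 1.41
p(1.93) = 2.45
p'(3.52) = 2.07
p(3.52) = 5.20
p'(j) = (0.94 - 0.18*j)*(-1.68*j^2 - 3.03*j - 1.89)/(0.09*j^2 - 0.94*j - 4.23)^2 + (-3.36*j - 3.03)/(0.09*j^2 - 0.94*j - 4.23) = (1.8519*j^2 + 14.553*j + 11.0403)/(0.0081*j^4 - 0.1692*j^3 + 0.1222*j^2 + 7.9524*j + 17.8929)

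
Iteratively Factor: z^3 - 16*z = (z - 4)*(z^2 + 4*z) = z*(z - 4)*(z + 4)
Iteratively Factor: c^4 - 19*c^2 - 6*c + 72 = (c + 3)*(c^3 - 3*c^2 - 10*c + 24) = (c + 3)^2*(c^2 - 6*c + 8) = (c - 4)*(c + 3)^2*(c - 2)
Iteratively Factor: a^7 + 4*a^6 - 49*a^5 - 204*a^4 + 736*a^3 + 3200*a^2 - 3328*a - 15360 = (a - 3)*(a^6 + 7*a^5 - 28*a^4 - 288*a^3 - 128*a^2 + 2816*a + 5120) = (a - 3)*(a + 4)*(a^5 + 3*a^4 - 40*a^3 - 128*a^2 + 384*a + 1280) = (a - 3)*(a + 4)^2*(a^4 - a^3 - 36*a^2 + 16*a + 320) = (a - 4)*(a - 3)*(a + 4)^2*(a^3 + 3*a^2 - 24*a - 80) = (a - 4)*(a - 3)*(a + 4)^3*(a^2 - a - 20) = (a - 4)*(a - 3)*(a + 4)^4*(a - 5)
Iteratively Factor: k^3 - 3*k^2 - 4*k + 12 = (k - 2)*(k^2 - k - 6) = (k - 3)*(k - 2)*(k + 2)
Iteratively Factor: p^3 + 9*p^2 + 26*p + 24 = (p + 3)*(p^2 + 6*p + 8) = (p + 3)*(p + 4)*(p + 2)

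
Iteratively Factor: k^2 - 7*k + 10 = (k - 2)*(k - 5)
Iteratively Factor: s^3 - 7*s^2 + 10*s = (s)*(s^2 - 7*s + 10) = s*(s - 5)*(s - 2)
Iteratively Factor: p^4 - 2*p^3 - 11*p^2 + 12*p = (p + 3)*(p^3 - 5*p^2 + 4*p) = (p - 1)*(p + 3)*(p^2 - 4*p) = (p - 4)*(p - 1)*(p + 3)*(p)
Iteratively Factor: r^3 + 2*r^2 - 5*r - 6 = (r - 2)*(r^2 + 4*r + 3) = (r - 2)*(r + 1)*(r + 3)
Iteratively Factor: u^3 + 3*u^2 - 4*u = (u + 4)*(u^2 - u) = u*(u + 4)*(u - 1)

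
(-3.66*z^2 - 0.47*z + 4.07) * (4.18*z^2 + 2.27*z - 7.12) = -15.2988*z^4 - 10.2728*z^3 + 42.0049*z^2 + 12.5853*z - 28.9784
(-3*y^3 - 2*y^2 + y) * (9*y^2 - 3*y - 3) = -27*y^5 - 9*y^4 + 24*y^3 + 3*y^2 - 3*y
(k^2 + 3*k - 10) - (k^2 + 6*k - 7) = -3*k - 3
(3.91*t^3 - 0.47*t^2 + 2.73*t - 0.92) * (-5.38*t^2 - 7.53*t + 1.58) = -21.0358*t^5 - 26.9137*t^4 - 4.9705*t^3 - 16.3499*t^2 + 11.241*t - 1.4536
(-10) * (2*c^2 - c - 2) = -20*c^2 + 10*c + 20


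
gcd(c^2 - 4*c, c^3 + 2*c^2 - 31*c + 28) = c - 4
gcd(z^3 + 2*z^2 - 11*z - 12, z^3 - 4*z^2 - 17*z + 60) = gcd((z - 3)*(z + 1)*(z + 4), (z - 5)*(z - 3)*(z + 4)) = z^2 + z - 12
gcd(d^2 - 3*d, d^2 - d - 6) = d - 3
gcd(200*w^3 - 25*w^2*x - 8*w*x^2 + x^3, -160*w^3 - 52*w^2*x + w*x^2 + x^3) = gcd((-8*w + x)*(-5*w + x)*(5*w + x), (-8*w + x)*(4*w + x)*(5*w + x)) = -40*w^2 - 3*w*x + x^2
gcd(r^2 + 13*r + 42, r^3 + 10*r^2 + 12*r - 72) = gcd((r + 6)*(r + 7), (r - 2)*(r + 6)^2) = r + 6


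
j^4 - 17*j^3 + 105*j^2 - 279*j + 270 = (j - 6)*(j - 5)*(j - 3)^2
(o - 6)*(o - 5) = o^2 - 11*o + 30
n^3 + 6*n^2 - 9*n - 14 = (n - 2)*(n + 1)*(n + 7)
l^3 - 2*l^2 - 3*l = l*(l - 3)*(l + 1)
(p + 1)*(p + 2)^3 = p^4 + 7*p^3 + 18*p^2 + 20*p + 8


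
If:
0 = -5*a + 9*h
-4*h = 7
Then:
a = -63/20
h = -7/4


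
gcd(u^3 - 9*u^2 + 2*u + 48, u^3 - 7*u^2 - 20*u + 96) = u^2 - 11*u + 24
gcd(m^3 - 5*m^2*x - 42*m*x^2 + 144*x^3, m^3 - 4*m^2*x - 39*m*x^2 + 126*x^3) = -m^2 - 3*m*x + 18*x^2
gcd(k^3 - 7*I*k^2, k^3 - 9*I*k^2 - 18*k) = k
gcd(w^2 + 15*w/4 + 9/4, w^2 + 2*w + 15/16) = w + 3/4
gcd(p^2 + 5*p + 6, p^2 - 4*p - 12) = p + 2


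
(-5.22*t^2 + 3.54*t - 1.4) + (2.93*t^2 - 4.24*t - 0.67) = -2.29*t^2 - 0.7*t - 2.07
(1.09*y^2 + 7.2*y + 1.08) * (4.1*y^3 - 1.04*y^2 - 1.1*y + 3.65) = 4.469*y^5 + 28.3864*y^4 - 4.259*y^3 - 5.0647*y^2 + 25.092*y + 3.942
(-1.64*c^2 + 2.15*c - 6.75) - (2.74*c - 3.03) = -1.64*c^2 - 0.59*c - 3.72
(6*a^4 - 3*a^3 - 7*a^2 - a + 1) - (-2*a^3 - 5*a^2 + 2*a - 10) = 6*a^4 - a^3 - 2*a^2 - 3*a + 11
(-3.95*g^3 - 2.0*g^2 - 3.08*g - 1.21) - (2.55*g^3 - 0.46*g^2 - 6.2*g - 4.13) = -6.5*g^3 - 1.54*g^2 + 3.12*g + 2.92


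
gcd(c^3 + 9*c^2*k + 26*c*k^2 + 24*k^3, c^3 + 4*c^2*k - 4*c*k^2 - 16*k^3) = c^2 + 6*c*k + 8*k^2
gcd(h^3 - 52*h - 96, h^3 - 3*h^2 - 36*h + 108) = h + 6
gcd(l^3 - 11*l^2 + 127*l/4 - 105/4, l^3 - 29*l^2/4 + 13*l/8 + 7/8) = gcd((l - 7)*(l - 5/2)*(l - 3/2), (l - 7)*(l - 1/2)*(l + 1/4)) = l - 7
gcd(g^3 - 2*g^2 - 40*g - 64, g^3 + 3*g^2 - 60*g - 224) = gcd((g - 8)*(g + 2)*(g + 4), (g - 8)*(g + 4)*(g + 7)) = g^2 - 4*g - 32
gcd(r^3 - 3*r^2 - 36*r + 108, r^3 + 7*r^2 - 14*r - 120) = r + 6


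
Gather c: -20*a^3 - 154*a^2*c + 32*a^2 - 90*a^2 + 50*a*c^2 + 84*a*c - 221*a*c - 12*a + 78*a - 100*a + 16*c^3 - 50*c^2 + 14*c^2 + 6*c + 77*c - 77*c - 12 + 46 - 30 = -20*a^3 - 58*a^2 - 34*a + 16*c^3 + c^2*(50*a - 36) + c*(-154*a^2 - 137*a + 6) + 4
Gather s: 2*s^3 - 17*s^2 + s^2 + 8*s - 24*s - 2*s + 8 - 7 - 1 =2*s^3 - 16*s^2 - 18*s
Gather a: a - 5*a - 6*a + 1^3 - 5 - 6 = -10*a - 10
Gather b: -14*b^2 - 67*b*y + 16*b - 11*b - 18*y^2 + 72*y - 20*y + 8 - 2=-14*b^2 + b*(5 - 67*y) - 18*y^2 + 52*y + 6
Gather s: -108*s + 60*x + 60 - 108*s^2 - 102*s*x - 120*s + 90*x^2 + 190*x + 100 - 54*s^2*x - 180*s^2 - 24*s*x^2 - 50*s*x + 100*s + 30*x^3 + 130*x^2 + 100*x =s^2*(-54*x - 288) + s*(-24*x^2 - 152*x - 128) + 30*x^3 + 220*x^2 + 350*x + 160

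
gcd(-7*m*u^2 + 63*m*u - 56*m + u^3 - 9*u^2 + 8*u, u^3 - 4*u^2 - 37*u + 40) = u^2 - 9*u + 8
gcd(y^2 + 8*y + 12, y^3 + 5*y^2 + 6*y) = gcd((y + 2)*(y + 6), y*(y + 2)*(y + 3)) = y + 2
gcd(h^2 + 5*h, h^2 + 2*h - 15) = h + 5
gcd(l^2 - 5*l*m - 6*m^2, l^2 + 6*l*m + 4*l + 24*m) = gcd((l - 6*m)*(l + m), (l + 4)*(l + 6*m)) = 1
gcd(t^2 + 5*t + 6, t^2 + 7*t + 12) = t + 3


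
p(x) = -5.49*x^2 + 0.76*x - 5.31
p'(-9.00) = 99.58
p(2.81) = -46.52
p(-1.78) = -24.06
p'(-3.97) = 44.35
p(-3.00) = -57.00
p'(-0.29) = 3.94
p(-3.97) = -94.85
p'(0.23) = -1.77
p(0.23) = -5.43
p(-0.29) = -5.99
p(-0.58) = -7.60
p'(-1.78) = 20.30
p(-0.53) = -7.25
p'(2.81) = -30.09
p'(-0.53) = 6.58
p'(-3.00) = 33.70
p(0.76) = -7.90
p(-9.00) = -456.84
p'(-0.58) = 7.13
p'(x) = 0.76 - 10.98*x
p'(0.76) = -7.58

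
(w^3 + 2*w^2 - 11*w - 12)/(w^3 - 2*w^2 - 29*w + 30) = (w^3 + 2*w^2 - 11*w - 12)/(w^3 - 2*w^2 - 29*w + 30)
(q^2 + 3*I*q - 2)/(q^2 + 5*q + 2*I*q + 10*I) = (q + I)/(q + 5)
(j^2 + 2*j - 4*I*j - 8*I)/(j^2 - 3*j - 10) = (j - 4*I)/(j - 5)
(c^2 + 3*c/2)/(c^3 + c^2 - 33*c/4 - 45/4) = 2*c/(2*c^2 - c - 15)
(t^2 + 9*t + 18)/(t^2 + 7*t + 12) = (t + 6)/(t + 4)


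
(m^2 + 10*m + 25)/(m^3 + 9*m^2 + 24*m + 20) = (m + 5)/(m^2 + 4*m + 4)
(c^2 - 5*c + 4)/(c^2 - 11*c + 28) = (c - 1)/(c - 7)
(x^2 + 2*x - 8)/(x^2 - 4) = (x + 4)/(x + 2)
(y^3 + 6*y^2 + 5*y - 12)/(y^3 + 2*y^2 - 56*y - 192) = (y^2 + 2*y - 3)/(y^2 - 2*y - 48)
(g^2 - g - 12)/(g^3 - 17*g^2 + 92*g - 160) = (g + 3)/(g^2 - 13*g + 40)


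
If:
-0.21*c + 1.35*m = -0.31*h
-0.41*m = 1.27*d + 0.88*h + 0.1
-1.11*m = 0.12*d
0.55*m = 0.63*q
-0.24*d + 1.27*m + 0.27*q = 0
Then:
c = -0.17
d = 0.00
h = -0.11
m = 0.00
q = 0.00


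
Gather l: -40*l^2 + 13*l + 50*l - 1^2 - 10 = -40*l^2 + 63*l - 11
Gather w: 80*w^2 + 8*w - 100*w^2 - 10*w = -20*w^2 - 2*w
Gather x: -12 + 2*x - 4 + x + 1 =3*x - 15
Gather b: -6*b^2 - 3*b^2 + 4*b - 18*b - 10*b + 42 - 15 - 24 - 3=-9*b^2 - 24*b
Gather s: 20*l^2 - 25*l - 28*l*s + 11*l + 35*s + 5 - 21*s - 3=20*l^2 - 14*l + s*(14 - 28*l) + 2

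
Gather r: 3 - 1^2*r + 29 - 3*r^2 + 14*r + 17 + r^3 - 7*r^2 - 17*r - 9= r^3 - 10*r^2 - 4*r + 40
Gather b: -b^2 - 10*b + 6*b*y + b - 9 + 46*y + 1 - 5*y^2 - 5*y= -b^2 + b*(6*y - 9) - 5*y^2 + 41*y - 8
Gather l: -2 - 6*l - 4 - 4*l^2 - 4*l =-4*l^2 - 10*l - 6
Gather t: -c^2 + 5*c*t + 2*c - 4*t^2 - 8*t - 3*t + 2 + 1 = -c^2 + 2*c - 4*t^2 + t*(5*c - 11) + 3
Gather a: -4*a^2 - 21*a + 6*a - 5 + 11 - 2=-4*a^2 - 15*a + 4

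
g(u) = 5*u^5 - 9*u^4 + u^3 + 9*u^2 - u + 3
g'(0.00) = -1.00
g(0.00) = 3.00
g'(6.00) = 24839.00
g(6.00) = 27753.00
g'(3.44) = 2131.80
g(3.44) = 1295.05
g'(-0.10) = -2.73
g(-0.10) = 3.19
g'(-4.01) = 8760.62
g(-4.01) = -7424.20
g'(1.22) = 15.44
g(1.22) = 10.57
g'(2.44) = 423.95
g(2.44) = 182.09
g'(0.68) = 6.65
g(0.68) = 5.60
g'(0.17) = 1.99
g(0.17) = 3.09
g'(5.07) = 11994.26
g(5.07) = 11162.73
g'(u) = 25*u^4 - 36*u^3 + 3*u^2 + 18*u - 1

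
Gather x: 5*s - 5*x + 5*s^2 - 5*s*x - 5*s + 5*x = 5*s^2 - 5*s*x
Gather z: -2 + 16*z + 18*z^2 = 18*z^2 + 16*z - 2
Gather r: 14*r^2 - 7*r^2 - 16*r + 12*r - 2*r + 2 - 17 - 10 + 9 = 7*r^2 - 6*r - 16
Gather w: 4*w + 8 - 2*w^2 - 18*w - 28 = -2*w^2 - 14*w - 20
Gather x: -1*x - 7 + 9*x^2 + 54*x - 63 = 9*x^2 + 53*x - 70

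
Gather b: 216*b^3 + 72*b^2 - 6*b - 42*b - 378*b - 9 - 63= 216*b^3 + 72*b^2 - 426*b - 72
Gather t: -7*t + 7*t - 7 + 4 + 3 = 0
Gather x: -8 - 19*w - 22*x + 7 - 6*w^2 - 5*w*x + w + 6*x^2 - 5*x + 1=-6*w^2 - 18*w + 6*x^2 + x*(-5*w - 27)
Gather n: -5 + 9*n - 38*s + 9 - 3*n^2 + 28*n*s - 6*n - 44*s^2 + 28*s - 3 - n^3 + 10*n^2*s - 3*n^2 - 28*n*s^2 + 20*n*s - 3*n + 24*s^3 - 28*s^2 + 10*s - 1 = -n^3 + n^2*(10*s - 6) + n*(-28*s^2 + 48*s) + 24*s^3 - 72*s^2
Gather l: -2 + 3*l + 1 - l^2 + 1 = -l^2 + 3*l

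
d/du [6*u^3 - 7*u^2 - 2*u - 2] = 18*u^2 - 14*u - 2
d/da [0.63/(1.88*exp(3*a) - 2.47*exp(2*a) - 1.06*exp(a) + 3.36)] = (-3.5532*exp(2*a) + 3.1122*exp(a) + 0.6678)*exp(a)/(1.88*exp(3*a) - 2.47*exp(2*a) - 1.06*exp(a) + 3.36)^2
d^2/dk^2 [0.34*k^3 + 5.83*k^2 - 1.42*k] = 2.04*k + 11.66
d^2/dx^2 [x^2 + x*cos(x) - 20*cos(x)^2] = -x*cos(x) - 80*sin(x)^2 - 2*sin(x) + 42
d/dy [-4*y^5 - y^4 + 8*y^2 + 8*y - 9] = -20*y^4 - 4*y^3 + 16*y + 8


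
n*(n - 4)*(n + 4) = n^3 - 16*n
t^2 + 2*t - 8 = (t - 2)*(t + 4)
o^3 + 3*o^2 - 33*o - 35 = (o - 5)*(o + 1)*(o + 7)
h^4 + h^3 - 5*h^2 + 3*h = h*(h - 1)^2*(h + 3)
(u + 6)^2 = u^2 + 12*u + 36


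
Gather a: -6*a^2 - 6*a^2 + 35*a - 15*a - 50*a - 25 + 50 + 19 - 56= -12*a^2 - 30*a - 12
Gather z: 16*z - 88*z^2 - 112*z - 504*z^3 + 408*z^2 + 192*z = -504*z^3 + 320*z^2 + 96*z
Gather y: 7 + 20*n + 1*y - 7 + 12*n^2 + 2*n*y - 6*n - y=12*n^2 + 2*n*y + 14*n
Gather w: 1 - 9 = -8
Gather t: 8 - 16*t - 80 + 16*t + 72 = 0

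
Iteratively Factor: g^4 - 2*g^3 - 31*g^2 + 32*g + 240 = (g - 5)*(g^3 + 3*g^2 - 16*g - 48) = (g - 5)*(g + 3)*(g^2 - 16) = (g - 5)*(g + 3)*(g + 4)*(g - 4)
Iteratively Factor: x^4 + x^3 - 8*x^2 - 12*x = (x + 2)*(x^3 - x^2 - 6*x) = x*(x + 2)*(x^2 - x - 6) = x*(x - 3)*(x + 2)*(x + 2)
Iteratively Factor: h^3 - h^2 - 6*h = (h + 2)*(h^2 - 3*h) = (h - 3)*(h + 2)*(h)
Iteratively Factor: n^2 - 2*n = (n - 2)*(n)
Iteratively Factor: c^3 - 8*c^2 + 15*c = (c - 3)*(c^2 - 5*c) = (c - 5)*(c - 3)*(c)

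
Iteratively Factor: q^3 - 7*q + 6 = (q - 1)*(q^2 + q - 6) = (q - 1)*(q + 3)*(q - 2)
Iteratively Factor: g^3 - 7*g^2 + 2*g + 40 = (g - 4)*(g^2 - 3*g - 10) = (g - 5)*(g - 4)*(g + 2)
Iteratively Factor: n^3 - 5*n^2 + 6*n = (n - 2)*(n^2 - 3*n) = n*(n - 2)*(n - 3)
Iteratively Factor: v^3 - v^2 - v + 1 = (v - 1)*(v^2 - 1) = (v - 1)^2*(v + 1)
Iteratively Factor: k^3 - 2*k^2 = (k - 2)*(k^2) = k*(k - 2)*(k)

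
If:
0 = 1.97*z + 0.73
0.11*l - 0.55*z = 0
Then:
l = -1.85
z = -0.37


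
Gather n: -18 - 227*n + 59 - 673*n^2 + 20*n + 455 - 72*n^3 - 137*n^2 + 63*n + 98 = -72*n^3 - 810*n^2 - 144*n + 594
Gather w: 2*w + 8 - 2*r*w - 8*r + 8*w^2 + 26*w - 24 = -8*r + 8*w^2 + w*(28 - 2*r) - 16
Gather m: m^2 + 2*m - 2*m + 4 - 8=m^2 - 4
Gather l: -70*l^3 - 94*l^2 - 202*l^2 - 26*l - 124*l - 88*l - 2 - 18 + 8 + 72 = -70*l^3 - 296*l^2 - 238*l + 60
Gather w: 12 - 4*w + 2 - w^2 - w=-w^2 - 5*w + 14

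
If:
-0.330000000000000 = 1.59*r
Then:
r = -0.21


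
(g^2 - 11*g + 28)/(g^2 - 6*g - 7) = (g - 4)/(g + 1)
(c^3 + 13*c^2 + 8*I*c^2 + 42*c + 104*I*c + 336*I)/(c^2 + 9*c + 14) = (c^2 + c*(6 + 8*I) + 48*I)/(c + 2)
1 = 1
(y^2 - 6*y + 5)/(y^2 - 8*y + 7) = (y - 5)/(y - 7)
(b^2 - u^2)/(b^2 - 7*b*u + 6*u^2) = (-b - u)/(-b + 6*u)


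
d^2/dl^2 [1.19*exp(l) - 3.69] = 1.19*exp(l)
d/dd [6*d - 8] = 6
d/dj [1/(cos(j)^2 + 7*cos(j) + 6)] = (2*cos(j) + 7)*sin(j)/(cos(j)^2 + 7*cos(j) + 6)^2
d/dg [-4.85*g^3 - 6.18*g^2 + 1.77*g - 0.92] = -14.55*g^2 - 12.36*g + 1.77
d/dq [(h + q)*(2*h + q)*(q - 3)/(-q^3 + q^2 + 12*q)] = (q*(-q^2 + q + 12)*((h + q)*(2*h + q) + (h + q)*(q - 3) + (2*h + q)*(q - 3)) - (h + q)*(2*h + q)*(q - 3)*(-3*q^2 + 2*q + 12))/(q^2*(-q^2 + q + 12)^2)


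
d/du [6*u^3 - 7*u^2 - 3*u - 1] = 18*u^2 - 14*u - 3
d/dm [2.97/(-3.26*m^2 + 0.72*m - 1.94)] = (19.3644*m - 2.1384)/(3.26*m^2 - 0.72*m + 1.94)^2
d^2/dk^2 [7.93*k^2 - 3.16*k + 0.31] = 15.8600000000000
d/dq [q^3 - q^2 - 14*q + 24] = 3*q^2 - 2*q - 14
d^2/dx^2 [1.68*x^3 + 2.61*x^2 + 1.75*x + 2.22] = 10.08*x + 5.22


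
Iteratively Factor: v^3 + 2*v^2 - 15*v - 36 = (v - 4)*(v^2 + 6*v + 9) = (v - 4)*(v + 3)*(v + 3)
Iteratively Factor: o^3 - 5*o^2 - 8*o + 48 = (o - 4)*(o^2 - o - 12) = (o - 4)*(o + 3)*(o - 4)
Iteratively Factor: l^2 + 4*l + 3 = (l + 1)*(l + 3)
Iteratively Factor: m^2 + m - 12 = (m + 4)*(m - 3)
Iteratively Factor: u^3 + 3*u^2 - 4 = (u + 2)*(u^2 + u - 2) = (u - 1)*(u + 2)*(u + 2)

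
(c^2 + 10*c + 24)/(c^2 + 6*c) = (c + 4)/c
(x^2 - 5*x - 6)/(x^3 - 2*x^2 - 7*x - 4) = (x - 6)/(x^2 - 3*x - 4)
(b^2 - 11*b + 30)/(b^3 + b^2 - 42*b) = (b - 5)/(b*(b + 7))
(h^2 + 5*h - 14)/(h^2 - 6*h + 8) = (h + 7)/(h - 4)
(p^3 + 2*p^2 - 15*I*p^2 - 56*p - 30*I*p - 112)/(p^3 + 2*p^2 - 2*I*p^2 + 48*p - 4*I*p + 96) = (p - 7*I)/(p + 6*I)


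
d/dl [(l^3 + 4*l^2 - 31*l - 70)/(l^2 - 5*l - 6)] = (l^4 - 10*l^3 - 7*l^2 + 92*l - 164)/(l^4 - 10*l^3 + 13*l^2 + 60*l + 36)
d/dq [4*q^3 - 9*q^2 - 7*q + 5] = 12*q^2 - 18*q - 7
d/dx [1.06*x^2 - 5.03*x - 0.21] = 2.12*x - 5.03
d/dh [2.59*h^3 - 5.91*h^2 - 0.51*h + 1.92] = 7.77*h^2 - 11.82*h - 0.51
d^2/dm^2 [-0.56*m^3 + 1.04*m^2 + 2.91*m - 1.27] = 2.08 - 3.36*m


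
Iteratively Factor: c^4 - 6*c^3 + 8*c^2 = (c)*(c^3 - 6*c^2 + 8*c) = c*(c - 2)*(c^2 - 4*c) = c*(c - 4)*(c - 2)*(c)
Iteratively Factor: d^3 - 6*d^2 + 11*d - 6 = (d - 2)*(d^2 - 4*d + 3) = (d - 3)*(d - 2)*(d - 1)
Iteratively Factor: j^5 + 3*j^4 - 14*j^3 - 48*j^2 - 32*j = (j + 1)*(j^4 + 2*j^3 - 16*j^2 - 32*j) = (j + 1)*(j + 2)*(j^3 - 16*j) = (j - 4)*(j + 1)*(j + 2)*(j^2 + 4*j) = j*(j - 4)*(j + 1)*(j + 2)*(j + 4)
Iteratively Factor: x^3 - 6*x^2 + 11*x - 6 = (x - 1)*(x^2 - 5*x + 6) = (x - 3)*(x - 1)*(x - 2)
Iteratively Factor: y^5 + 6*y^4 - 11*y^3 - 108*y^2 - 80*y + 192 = (y - 4)*(y^4 + 10*y^3 + 29*y^2 + 8*y - 48) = (y - 4)*(y + 4)*(y^3 + 6*y^2 + 5*y - 12) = (y - 4)*(y - 1)*(y + 4)*(y^2 + 7*y + 12) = (y - 4)*(y - 1)*(y + 3)*(y + 4)*(y + 4)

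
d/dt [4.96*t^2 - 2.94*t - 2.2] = 9.92*t - 2.94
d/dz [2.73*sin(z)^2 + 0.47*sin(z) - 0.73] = (5.46*sin(z) + 0.47)*cos(z)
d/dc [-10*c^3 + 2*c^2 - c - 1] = -30*c^2 + 4*c - 1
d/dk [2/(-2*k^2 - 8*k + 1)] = 8*(k + 2)/(2*k^2 + 8*k - 1)^2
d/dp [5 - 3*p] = -3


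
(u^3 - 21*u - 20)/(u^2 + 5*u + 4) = u - 5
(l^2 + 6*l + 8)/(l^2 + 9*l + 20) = (l + 2)/(l + 5)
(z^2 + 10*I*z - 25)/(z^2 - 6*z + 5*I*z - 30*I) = (z + 5*I)/(z - 6)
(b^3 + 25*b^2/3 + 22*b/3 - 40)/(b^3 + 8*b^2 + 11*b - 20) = (b^2 + 13*b/3 - 10)/(b^2 + 4*b - 5)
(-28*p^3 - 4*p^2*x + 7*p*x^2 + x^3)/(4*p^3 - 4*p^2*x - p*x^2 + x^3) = (7*p + x)/(-p + x)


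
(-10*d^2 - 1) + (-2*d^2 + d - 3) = -12*d^2 + d - 4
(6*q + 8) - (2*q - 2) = 4*q + 10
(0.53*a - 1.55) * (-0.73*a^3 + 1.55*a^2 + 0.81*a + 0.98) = -0.3869*a^4 + 1.953*a^3 - 1.9732*a^2 - 0.7361*a - 1.519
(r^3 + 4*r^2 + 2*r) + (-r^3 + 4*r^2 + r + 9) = 8*r^2 + 3*r + 9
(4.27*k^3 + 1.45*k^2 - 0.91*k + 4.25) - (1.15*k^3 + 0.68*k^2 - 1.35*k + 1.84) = 3.12*k^3 + 0.77*k^2 + 0.44*k + 2.41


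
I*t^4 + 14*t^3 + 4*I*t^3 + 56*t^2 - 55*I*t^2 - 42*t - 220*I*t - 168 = (t + 4)*(t - 7*I)*(t - 6*I)*(I*t + 1)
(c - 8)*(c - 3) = c^2 - 11*c + 24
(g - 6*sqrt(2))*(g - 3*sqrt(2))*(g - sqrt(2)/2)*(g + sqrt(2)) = g^4 - 17*sqrt(2)*g^3/2 + 26*g^2 + 27*sqrt(2)*g - 36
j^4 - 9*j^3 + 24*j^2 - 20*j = j*(j - 5)*(j - 2)^2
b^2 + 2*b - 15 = (b - 3)*(b + 5)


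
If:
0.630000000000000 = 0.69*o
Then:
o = 0.91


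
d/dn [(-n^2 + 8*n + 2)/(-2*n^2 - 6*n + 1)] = 2*(11*n^2 + 3*n + 10)/(4*n^4 + 24*n^3 + 32*n^2 - 12*n + 1)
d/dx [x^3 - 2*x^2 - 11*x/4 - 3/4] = 3*x^2 - 4*x - 11/4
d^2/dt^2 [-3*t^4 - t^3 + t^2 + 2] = -36*t^2 - 6*t + 2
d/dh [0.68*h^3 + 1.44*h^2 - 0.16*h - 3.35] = 2.04*h^2 + 2.88*h - 0.16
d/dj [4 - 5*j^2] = -10*j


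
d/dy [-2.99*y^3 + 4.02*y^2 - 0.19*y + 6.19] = -8.97*y^2 + 8.04*y - 0.19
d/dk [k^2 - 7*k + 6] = 2*k - 7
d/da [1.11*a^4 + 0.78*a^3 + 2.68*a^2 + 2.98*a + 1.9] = 4.44*a^3 + 2.34*a^2 + 5.36*a + 2.98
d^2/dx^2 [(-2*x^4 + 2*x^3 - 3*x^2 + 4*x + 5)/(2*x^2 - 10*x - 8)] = (-2*x^6 + 30*x^5 - 126*x^4 - 273*x^3 - 93*x^2 + 69*x + 17)/(x^6 - 15*x^5 + 63*x^4 - 5*x^3 - 252*x^2 - 240*x - 64)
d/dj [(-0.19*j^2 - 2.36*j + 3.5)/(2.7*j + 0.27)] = (-0.513*j^2 - 0.1026*j - 10.0872)/(7.29*j^2 + 1.458*j + 0.0729)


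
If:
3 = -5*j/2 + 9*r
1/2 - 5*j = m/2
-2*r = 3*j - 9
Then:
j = 75/32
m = -359/16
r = 63/64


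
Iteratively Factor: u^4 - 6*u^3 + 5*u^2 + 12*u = (u)*(u^3 - 6*u^2 + 5*u + 12) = u*(u + 1)*(u^2 - 7*u + 12) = u*(u - 3)*(u + 1)*(u - 4)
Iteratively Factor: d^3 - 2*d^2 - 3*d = (d - 3)*(d^2 + d) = d*(d - 3)*(d + 1)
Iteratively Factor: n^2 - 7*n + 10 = (n - 5)*(n - 2)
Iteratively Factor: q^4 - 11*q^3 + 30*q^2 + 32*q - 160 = (q - 4)*(q^3 - 7*q^2 + 2*q + 40) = (q - 4)^2*(q^2 - 3*q - 10) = (q - 4)^2*(q + 2)*(q - 5)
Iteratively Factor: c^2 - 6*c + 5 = (c - 5)*(c - 1)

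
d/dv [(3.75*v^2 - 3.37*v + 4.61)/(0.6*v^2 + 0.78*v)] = (4.947*v^2 - 5.532*v - 3.5958)/(v^2*(0.36*v^2 + 0.936*v + 0.6084))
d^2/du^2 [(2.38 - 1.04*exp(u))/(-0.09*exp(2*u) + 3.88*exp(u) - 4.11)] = (0.008424*exp(4*u) + 0.286056*exp(3*u) + 0.185112000000011*exp(2*u) - 15.723352*exp(u) - 20.3856)*exp(u)/(0.000729*exp(6*u) - 0.094284*exp(5*u) + 4.164561*exp(4*u) - 67.022344*exp(3*u) + 190.181619*exp(2*u) - 196.624044*exp(u) + 69.426531)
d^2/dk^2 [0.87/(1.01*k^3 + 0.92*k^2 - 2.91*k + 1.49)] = (-(5.2722*k + 1.6008)*(1.01*k^3 + 0.92*k^2 - 2.91*k + 1.49) + 0.87*(3.03*k^2 + 1.84*k - 2.91)*(6.06*k^2 + 3.68*k - 5.82))/(1.01*k^3 + 0.92*k^2 - 2.91*k + 1.49)^3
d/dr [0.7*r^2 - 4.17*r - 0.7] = 1.4*r - 4.17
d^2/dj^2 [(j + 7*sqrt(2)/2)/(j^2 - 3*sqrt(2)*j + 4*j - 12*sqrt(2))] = ((2*j + 7*sqrt(2))*(2*j - 3*sqrt(2) + 4)^2 - (6*j + sqrt(2) + 8)*(j^2 - 3*sqrt(2)*j + 4*j - 12*sqrt(2)))/(j^2 - 3*sqrt(2)*j + 4*j - 12*sqrt(2))^3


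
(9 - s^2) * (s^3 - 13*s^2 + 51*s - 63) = -s^5 + 13*s^4 - 42*s^3 - 54*s^2 + 459*s - 567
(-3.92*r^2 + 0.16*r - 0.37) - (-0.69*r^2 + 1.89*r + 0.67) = -3.23*r^2 - 1.73*r - 1.04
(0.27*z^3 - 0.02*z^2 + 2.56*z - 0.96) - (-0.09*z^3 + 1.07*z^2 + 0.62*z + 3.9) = 0.36*z^3 - 1.09*z^2 + 1.94*z - 4.86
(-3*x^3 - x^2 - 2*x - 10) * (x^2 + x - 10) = -3*x^5 - 4*x^4 + 27*x^3 - 2*x^2 + 10*x + 100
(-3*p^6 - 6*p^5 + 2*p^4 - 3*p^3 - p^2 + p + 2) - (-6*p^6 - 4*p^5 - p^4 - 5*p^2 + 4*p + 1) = 3*p^6 - 2*p^5 + 3*p^4 - 3*p^3 + 4*p^2 - 3*p + 1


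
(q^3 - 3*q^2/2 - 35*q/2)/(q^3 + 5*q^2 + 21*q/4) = 2*(q - 5)/(2*q + 3)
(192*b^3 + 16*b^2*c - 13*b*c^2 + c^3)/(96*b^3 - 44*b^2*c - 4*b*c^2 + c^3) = (24*b^2 + 5*b*c - c^2)/(12*b^2 - 4*b*c - c^2)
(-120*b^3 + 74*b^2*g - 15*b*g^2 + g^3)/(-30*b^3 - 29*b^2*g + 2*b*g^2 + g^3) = (24*b^2 - 10*b*g + g^2)/(6*b^2 + 7*b*g + g^2)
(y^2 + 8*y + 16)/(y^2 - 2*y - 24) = (y + 4)/(y - 6)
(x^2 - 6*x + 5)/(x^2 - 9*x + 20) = (x - 1)/(x - 4)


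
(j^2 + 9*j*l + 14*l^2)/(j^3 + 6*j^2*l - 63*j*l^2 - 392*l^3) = (j + 2*l)/(j^2 - j*l - 56*l^2)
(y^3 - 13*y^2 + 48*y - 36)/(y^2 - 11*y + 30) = (y^2 - 7*y + 6)/(y - 5)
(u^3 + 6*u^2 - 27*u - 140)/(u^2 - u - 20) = u + 7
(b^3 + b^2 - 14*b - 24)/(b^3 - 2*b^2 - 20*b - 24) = (b^2 - b - 12)/(b^2 - 4*b - 12)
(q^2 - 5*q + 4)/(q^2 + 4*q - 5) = (q - 4)/(q + 5)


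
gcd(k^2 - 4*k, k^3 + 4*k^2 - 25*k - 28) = k - 4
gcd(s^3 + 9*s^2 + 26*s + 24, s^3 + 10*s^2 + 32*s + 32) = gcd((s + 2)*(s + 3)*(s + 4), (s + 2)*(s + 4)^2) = s^2 + 6*s + 8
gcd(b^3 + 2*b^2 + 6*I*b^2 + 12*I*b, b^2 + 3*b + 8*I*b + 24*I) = 1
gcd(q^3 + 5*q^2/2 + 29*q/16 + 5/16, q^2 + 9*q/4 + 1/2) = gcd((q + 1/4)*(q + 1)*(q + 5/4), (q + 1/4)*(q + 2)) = q + 1/4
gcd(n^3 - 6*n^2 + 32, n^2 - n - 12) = n - 4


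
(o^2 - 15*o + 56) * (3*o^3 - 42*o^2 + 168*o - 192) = 3*o^5 - 87*o^4 + 966*o^3 - 5064*o^2 + 12288*o - 10752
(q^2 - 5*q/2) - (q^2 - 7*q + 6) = 9*q/2 - 6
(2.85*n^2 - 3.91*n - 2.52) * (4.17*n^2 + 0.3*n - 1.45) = 11.8845*n^4 - 15.4497*n^3 - 15.8139*n^2 + 4.9135*n + 3.654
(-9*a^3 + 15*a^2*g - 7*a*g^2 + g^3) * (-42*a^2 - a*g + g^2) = 378*a^5 - 621*a^4*g + 270*a^3*g^2 - 20*a^2*g^3 - 8*a*g^4 + g^5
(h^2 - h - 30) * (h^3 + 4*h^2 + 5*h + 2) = h^5 + 3*h^4 - 29*h^3 - 123*h^2 - 152*h - 60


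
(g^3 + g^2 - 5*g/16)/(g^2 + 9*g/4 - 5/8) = g*(4*g + 5)/(2*(2*g + 5))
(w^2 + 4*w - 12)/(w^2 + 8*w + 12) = (w - 2)/(w + 2)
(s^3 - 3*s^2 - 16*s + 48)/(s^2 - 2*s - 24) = (s^2 - 7*s + 12)/(s - 6)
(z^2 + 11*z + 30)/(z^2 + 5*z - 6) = (z + 5)/(z - 1)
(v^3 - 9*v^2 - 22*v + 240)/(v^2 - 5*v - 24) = (v^2 - v - 30)/(v + 3)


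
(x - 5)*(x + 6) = x^2 + x - 30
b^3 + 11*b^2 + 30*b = b*(b + 5)*(b + 6)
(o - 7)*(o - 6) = o^2 - 13*o + 42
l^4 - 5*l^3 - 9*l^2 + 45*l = l*(l - 5)*(l - 3)*(l + 3)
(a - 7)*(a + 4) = a^2 - 3*a - 28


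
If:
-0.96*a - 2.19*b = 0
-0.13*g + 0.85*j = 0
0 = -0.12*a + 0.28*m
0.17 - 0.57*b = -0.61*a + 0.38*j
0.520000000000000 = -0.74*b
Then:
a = 1.60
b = -0.70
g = 26.64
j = 4.07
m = 0.69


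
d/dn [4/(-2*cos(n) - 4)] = -2*sin(n)/(cos(n) + 2)^2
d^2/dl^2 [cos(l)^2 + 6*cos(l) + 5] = -6*cos(l) - 2*cos(2*l)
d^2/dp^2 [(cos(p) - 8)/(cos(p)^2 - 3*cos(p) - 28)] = (9*sin(p)^4*cos(p) - 29*sin(p)^4 + 1062*sin(p)^2 + 1322*cos(p) + 123*cos(3*p)/2 - cos(5*p)/2 - 273)/(sin(p)^2 + 3*cos(p) + 27)^3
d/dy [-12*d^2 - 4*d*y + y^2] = -4*d + 2*y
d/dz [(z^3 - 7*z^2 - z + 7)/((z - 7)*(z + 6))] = (z^2 + 12*z + 1)/(z^2 + 12*z + 36)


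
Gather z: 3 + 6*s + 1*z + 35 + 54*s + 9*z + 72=60*s + 10*z + 110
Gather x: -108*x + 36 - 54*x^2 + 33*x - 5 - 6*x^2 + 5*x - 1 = -60*x^2 - 70*x + 30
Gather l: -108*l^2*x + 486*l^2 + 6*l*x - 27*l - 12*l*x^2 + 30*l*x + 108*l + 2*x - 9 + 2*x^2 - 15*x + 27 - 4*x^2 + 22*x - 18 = l^2*(486 - 108*x) + l*(-12*x^2 + 36*x + 81) - 2*x^2 + 9*x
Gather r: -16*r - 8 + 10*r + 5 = -6*r - 3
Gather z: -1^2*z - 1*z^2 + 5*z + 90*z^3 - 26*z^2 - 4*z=90*z^3 - 27*z^2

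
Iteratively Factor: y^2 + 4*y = (y + 4)*(y)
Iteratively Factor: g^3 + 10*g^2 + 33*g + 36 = (g + 3)*(g^2 + 7*g + 12) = (g + 3)*(g + 4)*(g + 3)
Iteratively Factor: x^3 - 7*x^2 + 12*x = (x - 3)*(x^2 - 4*x) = (x - 4)*(x - 3)*(x)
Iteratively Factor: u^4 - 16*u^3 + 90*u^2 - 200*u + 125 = (u - 5)*(u^3 - 11*u^2 + 35*u - 25) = (u - 5)^2*(u^2 - 6*u + 5) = (u - 5)^2*(u - 1)*(u - 5)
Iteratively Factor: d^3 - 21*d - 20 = (d - 5)*(d^2 + 5*d + 4) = (d - 5)*(d + 4)*(d + 1)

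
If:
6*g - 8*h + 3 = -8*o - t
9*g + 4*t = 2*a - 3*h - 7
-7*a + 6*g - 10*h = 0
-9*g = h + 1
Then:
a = 64*t/53 + 94/53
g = 14*t/159 + 4/159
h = -42*t/53 - 65/53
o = -417*t/424 - 687/424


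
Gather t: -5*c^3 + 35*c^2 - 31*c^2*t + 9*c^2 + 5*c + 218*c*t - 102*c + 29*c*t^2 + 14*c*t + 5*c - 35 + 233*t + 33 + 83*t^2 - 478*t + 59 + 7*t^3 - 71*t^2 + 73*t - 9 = -5*c^3 + 44*c^2 - 92*c + 7*t^3 + t^2*(29*c + 12) + t*(-31*c^2 + 232*c - 172) + 48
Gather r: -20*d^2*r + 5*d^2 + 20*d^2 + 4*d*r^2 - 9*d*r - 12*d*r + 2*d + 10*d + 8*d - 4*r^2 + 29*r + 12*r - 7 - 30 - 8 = 25*d^2 + 20*d + r^2*(4*d - 4) + r*(-20*d^2 - 21*d + 41) - 45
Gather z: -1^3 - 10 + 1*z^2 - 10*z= z^2 - 10*z - 11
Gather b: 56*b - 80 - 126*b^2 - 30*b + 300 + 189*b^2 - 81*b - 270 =63*b^2 - 55*b - 50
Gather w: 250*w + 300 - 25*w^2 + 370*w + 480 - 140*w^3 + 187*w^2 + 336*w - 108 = -140*w^3 + 162*w^2 + 956*w + 672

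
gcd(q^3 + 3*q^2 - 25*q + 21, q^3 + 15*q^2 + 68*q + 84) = q + 7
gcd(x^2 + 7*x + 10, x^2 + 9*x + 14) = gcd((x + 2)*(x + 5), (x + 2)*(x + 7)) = x + 2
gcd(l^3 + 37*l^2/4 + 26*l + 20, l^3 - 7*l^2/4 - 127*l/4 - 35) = l^2 + 21*l/4 + 5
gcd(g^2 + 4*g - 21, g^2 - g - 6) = g - 3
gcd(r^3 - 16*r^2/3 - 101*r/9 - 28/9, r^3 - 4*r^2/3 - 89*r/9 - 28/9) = r + 1/3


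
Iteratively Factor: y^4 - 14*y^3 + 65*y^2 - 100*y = (y - 5)*(y^3 - 9*y^2 + 20*y) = (y - 5)*(y - 4)*(y^2 - 5*y) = y*(y - 5)*(y - 4)*(y - 5)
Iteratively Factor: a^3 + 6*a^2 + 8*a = (a + 4)*(a^2 + 2*a) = (a + 2)*(a + 4)*(a)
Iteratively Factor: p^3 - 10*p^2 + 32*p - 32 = (p - 4)*(p^2 - 6*p + 8) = (p - 4)*(p - 2)*(p - 4)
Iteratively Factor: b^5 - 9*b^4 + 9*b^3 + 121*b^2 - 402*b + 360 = (b - 2)*(b^4 - 7*b^3 - 5*b^2 + 111*b - 180) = (b - 3)*(b - 2)*(b^3 - 4*b^2 - 17*b + 60) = (b - 3)*(b - 2)*(b + 4)*(b^2 - 8*b + 15) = (b - 5)*(b - 3)*(b - 2)*(b + 4)*(b - 3)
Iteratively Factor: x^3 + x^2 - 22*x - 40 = (x + 4)*(x^2 - 3*x - 10) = (x - 5)*(x + 4)*(x + 2)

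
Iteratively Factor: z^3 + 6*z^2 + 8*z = (z + 4)*(z^2 + 2*z) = z*(z + 4)*(z + 2)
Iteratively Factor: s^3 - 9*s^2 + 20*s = (s - 4)*(s^2 - 5*s) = (s - 5)*(s - 4)*(s)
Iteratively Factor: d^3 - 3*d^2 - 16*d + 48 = (d - 3)*(d^2 - 16) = (d - 4)*(d - 3)*(d + 4)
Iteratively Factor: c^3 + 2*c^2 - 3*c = (c)*(c^2 + 2*c - 3) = c*(c - 1)*(c + 3)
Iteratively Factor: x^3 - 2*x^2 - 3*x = (x + 1)*(x^2 - 3*x) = x*(x + 1)*(x - 3)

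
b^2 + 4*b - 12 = (b - 2)*(b + 6)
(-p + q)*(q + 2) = -p*q - 2*p + q^2 + 2*q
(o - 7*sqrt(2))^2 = o^2 - 14*sqrt(2)*o + 98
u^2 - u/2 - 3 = (u - 2)*(u + 3/2)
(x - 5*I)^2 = x^2 - 10*I*x - 25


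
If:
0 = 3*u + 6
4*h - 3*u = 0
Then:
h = -3/2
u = -2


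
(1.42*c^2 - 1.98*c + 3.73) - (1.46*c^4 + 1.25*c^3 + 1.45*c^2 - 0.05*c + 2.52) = -1.46*c^4 - 1.25*c^3 - 0.03*c^2 - 1.93*c + 1.21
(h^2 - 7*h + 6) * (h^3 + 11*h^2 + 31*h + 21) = h^5 + 4*h^4 - 40*h^3 - 130*h^2 + 39*h + 126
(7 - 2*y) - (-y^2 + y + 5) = y^2 - 3*y + 2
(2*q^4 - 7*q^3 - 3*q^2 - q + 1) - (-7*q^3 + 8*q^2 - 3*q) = 2*q^4 - 11*q^2 + 2*q + 1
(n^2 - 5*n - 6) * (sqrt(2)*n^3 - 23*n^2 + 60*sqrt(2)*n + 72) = sqrt(2)*n^5 - 23*n^4 - 5*sqrt(2)*n^4 + 54*sqrt(2)*n^3 + 115*n^3 - 300*sqrt(2)*n^2 + 210*n^2 - 360*sqrt(2)*n - 360*n - 432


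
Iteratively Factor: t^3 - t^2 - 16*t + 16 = (t - 1)*(t^2 - 16) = (t - 1)*(t + 4)*(t - 4)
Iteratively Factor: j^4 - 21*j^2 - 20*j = (j + 4)*(j^3 - 4*j^2 - 5*j) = j*(j + 4)*(j^2 - 4*j - 5) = j*(j + 1)*(j + 4)*(j - 5)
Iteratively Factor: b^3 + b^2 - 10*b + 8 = (b - 1)*(b^2 + 2*b - 8) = (b - 1)*(b + 4)*(b - 2)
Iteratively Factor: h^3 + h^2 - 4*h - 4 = (h + 1)*(h^2 - 4) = (h - 2)*(h + 1)*(h + 2)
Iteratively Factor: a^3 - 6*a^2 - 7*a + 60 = (a - 4)*(a^2 - 2*a - 15) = (a - 5)*(a - 4)*(a + 3)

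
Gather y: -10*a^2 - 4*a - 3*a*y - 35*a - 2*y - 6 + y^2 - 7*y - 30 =-10*a^2 - 39*a + y^2 + y*(-3*a - 9) - 36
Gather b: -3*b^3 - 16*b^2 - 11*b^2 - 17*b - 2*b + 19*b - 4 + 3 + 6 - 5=-3*b^3 - 27*b^2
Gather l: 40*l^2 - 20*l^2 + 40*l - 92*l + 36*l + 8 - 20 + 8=20*l^2 - 16*l - 4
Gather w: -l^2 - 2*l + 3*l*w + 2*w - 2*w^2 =-l^2 - 2*l - 2*w^2 + w*(3*l + 2)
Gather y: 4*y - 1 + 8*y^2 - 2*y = 8*y^2 + 2*y - 1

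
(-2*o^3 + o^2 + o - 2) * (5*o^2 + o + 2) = -10*o^5 + 3*o^4 + 2*o^3 - 7*o^2 - 4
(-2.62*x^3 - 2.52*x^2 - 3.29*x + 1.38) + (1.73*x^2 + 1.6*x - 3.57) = -2.62*x^3 - 0.79*x^2 - 1.69*x - 2.19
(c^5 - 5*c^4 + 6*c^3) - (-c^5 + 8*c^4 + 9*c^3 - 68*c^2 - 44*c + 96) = 2*c^5 - 13*c^4 - 3*c^3 + 68*c^2 + 44*c - 96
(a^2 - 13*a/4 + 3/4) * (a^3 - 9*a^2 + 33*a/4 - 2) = a^5 - 49*a^4/4 + 153*a^3/4 - 569*a^2/16 + 203*a/16 - 3/2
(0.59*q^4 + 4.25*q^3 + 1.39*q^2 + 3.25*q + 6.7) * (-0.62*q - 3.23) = -0.3658*q^5 - 4.5407*q^4 - 14.5893*q^3 - 6.5047*q^2 - 14.6515*q - 21.641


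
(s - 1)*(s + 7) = s^2 + 6*s - 7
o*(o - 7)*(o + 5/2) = o^3 - 9*o^2/2 - 35*o/2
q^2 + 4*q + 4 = (q + 2)^2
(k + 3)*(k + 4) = k^2 + 7*k + 12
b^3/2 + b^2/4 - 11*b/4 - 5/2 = (b/2 + 1)*(b - 5/2)*(b + 1)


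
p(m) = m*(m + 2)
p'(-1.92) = -1.84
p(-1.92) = -0.15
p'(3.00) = 8.00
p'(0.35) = 2.70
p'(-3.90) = -5.80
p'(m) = 2*m + 2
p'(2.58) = 7.16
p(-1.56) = -0.69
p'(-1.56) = -1.12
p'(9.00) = 20.00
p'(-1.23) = -0.46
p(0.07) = 0.14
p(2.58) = 11.82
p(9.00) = 99.00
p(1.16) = 3.67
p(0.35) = 0.82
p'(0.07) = 2.14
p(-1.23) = -0.95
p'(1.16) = 4.32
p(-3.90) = 7.41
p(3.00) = 15.00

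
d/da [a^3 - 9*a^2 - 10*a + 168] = 3*a^2 - 18*a - 10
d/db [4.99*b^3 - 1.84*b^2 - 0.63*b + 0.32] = 14.97*b^2 - 3.68*b - 0.63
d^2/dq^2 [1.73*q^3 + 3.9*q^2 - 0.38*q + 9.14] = 10.38*q + 7.8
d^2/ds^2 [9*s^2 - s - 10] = 18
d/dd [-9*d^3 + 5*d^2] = d*(10 - 27*d)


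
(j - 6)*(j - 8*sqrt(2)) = j^2 - 8*sqrt(2)*j - 6*j + 48*sqrt(2)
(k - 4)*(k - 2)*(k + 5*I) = k^3 - 6*k^2 + 5*I*k^2 + 8*k - 30*I*k + 40*I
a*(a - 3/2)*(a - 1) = a^3 - 5*a^2/2 + 3*a/2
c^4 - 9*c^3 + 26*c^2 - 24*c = c*(c - 4)*(c - 3)*(c - 2)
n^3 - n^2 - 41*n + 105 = (n - 5)*(n - 3)*(n + 7)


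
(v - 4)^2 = v^2 - 8*v + 16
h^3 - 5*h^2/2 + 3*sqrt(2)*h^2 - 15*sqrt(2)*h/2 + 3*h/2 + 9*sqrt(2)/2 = (h - 3/2)*(h - 1)*(h + 3*sqrt(2))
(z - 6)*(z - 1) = z^2 - 7*z + 6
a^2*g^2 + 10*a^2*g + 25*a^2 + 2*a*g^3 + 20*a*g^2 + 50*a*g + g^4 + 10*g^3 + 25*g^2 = (a + g)^2*(g + 5)^2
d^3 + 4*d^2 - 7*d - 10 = (d - 2)*(d + 1)*(d + 5)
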